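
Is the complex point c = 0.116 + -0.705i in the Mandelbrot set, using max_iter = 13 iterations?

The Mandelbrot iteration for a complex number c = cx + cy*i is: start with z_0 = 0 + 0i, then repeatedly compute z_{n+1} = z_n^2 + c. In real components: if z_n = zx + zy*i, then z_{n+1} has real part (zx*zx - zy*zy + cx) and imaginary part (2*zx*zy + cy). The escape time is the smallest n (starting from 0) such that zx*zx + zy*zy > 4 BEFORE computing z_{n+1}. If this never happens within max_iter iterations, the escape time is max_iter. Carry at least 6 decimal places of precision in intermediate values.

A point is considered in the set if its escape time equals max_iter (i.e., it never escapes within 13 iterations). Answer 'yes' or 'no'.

z_0 = 0 + 0i, c = 0.1160 + -0.7050i
Iter 1: z = 0.1160 + -0.7050i, |z|^2 = 0.5105
Iter 2: z = -0.3676 + -0.8686i, |z|^2 = 0.8895
Iter 3: z = -0.5033 + -0.0665i, |z|^2 = 0.2577
Iter 4: z = 0.3649 + -0.6381i, |z|^2 = 0.5403
Iter 5: z = -0.1580 + -1.1706i, |z|^2 = 1.3954
Iter 6: z = -1.2294 + -0.3351i, |z|^2 = 1.6238
Iter 7: z = 1.5152 + 0.1189i, |z|^2 = 2.3101
Iter 8: z = 2.3978 + -0.3447i, |z|^2 = 5.8682
Escaped at iteration 8

Answer: no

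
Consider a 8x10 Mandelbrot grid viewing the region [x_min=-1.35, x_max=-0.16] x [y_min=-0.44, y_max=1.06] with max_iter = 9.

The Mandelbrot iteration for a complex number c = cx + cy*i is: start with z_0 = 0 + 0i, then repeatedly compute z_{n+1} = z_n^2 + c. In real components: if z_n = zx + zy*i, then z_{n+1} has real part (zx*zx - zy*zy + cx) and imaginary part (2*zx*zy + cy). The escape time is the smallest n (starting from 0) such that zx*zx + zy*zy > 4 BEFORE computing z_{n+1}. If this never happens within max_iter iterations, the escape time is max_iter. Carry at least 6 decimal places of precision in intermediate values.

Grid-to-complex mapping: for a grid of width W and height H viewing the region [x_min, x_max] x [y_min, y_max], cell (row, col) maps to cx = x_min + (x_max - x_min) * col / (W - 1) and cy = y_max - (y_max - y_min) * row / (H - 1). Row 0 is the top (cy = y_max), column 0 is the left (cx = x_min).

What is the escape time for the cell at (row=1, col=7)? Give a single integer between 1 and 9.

Answer: 9

Derivation:
z_0 = 0 + 0i, c = -0.1600 + 0.8933i
Iter 1: z = -0.1600 + 0.8933i, |z|^2 = 0.8236
Iter 2: z = -0.9324 + 0.6075i, |z|^2 = 1.2385
Iter 3: z = 0.3404 + -0.2395i, |z|^2 = 0.1733
Iter 4: z = -0.1015 + 0.7302i, |z|^2 = 0.5436
Iter 5: z = -0.6830 + 0.7451i, |z|^2 = 1.0217
Iter 6: z = -0.2488 + -0.1245i, |z|^2 = 0.0774
Iter 7: z = -0.1136 + 0.9553i, |z|^2 = 0.9254
Iter 8: z = -1.0596 + 0.6763i, |z|^2 = 1.5802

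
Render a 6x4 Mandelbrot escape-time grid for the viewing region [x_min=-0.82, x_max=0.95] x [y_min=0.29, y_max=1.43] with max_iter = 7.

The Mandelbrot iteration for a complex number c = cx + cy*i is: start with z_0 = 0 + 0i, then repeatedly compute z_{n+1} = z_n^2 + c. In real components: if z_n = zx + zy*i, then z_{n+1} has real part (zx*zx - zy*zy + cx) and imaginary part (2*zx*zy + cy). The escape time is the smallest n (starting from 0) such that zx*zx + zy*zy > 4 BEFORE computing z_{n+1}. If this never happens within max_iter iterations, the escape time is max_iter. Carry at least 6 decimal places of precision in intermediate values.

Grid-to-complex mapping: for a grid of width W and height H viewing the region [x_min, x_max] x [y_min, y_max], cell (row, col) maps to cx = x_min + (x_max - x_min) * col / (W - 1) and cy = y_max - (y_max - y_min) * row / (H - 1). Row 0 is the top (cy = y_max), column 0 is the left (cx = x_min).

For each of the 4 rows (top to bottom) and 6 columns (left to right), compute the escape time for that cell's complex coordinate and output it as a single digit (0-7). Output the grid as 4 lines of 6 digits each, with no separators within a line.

(row=0, col=0): c = -0.8200 + 1.4300i → escape time 2
(row=0, col=1): c = -0.4660 + 1.4300i → escape time 2
(row=0, col=2): c = -0.1120 + 1.4300i → escape time 2
(row=0, col=3): c = 0.2420 + 1.4300i → escape time 2
(row=0, col=4): c = 0.5960 + 1.4300i → escape time 2
(row=0, col=5): c = 0.9500 + 1.4300i → escape time 2
(row=1, col=0): c = -0.8200 + 1.0500i → escape time 3
(row=1, col=1): c = -0.4660 + 1.0500i → escape time 4
(row=1, col=2): c = -0.1120 + 1.0500i → escape time 6
(row=1, col=3): c = 0.2420 + 1.0500i → escape time 3
(row=1, col=4): c = 0.5960 + 1.0500i → escape time 2
(row=1, col=5): c = 0.9500 + 1.0500i → escape time 2
(row=2, col=0): c = -0.8200 + 0.6700i → escape time 5
(row=2, col=1): c = -0.4660 + 0.6700i → escape time 7
(row=2, col=2): c = -0.1120 + 0.6700i → escape time 7
(row=2, col=3): c = 0.2420 + 0.6700i → escape time 7
(row=2, col=4): c = 0.5960 + 0.6700i → escape time 3
(row=2, col=5): c = 0.9500 + 0.6700i → escape time 2
(row=3, col=0): c = -0.8200 + 0.2900i → escape time 7
(row=3, col=1): c = -0.4660 + 0.2900i → escape time 7
(row=3, col=2): c = -0.1120 + 0.2900i → escape time 7
(row=3, col=3): c = 0.2420 + 0.2900i → escape time 7
(row=3, col=4): c = 0.5960 + 0.2900i → escape time 4
(row=3, col=5): c = 0.9500 + 0.2900i → escape time 3

Answer: 222222
346322
577732
777743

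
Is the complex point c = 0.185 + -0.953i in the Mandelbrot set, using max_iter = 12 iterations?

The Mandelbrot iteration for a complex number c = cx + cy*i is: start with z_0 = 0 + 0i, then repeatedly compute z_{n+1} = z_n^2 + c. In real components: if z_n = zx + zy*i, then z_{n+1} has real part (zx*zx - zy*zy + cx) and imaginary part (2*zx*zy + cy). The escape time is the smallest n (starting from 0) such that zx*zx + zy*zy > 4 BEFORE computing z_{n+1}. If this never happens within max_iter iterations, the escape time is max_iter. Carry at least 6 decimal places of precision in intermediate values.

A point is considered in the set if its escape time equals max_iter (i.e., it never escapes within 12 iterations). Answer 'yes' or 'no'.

z_0 = 0 + 0i, c = 0.1850 + -0.9530i
Iter 1: z = 0.1850 + -0.9530i, |z|^2 = 0.9424
Iter 2: z = -0.6890 + -1.3056i, |z|^2 = 2.1793
Iter 3: z = -1.0449 + 0.8461i, |z|^2 = 1.8077
Iter 4: z = 0.5610 + -2.7212i, |z|^2 = 7.7196
Escaped at iteration 4

Answer: no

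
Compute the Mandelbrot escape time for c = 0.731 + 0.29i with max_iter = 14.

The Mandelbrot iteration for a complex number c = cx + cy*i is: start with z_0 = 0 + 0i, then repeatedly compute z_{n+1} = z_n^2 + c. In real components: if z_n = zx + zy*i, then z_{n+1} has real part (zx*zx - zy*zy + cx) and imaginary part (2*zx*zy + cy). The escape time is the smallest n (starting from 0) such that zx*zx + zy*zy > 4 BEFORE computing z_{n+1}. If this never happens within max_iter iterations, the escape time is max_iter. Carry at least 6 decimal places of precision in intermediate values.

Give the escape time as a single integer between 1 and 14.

Answer: 3

Derivation:
z_0 = 0 + 0i, c = 0.7310 + 0.2900i
Iter 1: z = 0.7310 + 0.2900i, |z|^2 = 0.6185
Iter 2: z = 1.1813 + 0.7140i, |z|^2 = 1.9051
Iter 3: z = 1.6166 + 1.9768i, |z|^2 = 6.5211
Escaped at iteration 3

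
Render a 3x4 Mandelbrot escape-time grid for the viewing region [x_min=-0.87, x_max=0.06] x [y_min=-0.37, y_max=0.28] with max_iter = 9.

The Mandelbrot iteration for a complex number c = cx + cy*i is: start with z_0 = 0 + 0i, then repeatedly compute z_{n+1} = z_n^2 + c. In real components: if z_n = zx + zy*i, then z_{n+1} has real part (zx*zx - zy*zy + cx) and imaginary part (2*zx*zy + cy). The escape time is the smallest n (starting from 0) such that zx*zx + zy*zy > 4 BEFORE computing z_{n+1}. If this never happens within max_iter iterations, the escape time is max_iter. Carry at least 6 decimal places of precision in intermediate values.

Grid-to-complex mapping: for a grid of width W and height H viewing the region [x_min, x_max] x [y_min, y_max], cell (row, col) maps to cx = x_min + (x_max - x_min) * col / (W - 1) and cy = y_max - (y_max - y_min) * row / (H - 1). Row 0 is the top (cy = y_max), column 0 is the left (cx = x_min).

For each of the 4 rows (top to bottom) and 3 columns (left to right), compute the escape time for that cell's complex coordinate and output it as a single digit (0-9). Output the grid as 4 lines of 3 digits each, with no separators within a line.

Answer: 999
999
999
799

Derivation:
(row=0, col=0): c = -0.8700 + 0.2800i → escape time 9
(row=0, col=1): c = -0.4050 + 0.2800i → escape time 9
(row=0, col=2): c = 0.0600 + 0.2800i → escape time 9
(row=1, col=0): c = -0.8700 + 0.0633i → escape time 9
(row=1, col=1): c = -0.4050 + 0.0633i → escape time 9
(row=1, col=2): c = 0.0600 + 0.0633i → escape time 9
(row=2, col=0): c = -0.8700 + -0.1533i → escape time 9
(row=2, col=1): c = -0.4050 + -0.1533i → escape time 9
(row=2, col=2): c = 0.0600 + -0.1533i → escape time 9
(row=3, col=0): c = -0.8700 + -0.3700i → escape time 7
(row=3, col=1): c = -0.4050 + -0.3700i → escape time 9
(row=3, col=2): c = 0.0600 + -0.3700i → escape time 9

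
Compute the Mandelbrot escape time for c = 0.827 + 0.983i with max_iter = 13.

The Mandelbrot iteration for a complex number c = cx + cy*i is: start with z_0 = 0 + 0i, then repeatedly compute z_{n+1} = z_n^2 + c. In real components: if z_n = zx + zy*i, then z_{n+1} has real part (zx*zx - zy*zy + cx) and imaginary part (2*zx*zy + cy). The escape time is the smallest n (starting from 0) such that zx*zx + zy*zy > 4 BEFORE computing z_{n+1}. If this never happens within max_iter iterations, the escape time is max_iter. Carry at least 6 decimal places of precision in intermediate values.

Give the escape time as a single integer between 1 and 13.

Answer: 2

Derivation:
z_0 = 0 + 0i, c = 0.8270 + 0.9830i
Iter 1: z = 0.8270 + 0.9830i, |z|^2 = 1.6502
Iter 2: z = 0.5446 + 2.6089i, |z|^2 = 7.1029
Escaped at iteration 2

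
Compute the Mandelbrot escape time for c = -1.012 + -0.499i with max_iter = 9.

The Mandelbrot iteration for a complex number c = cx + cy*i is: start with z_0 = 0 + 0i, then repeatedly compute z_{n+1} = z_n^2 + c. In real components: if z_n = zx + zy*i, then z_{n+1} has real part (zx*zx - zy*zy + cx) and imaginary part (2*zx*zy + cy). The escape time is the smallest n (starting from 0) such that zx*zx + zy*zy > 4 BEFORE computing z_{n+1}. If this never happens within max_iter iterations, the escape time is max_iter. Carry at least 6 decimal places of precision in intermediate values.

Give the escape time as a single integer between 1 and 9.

Answer: 5

Derivation:
z_0 = 0 + 0i, c = -1.0120 + -0.4990i
Iter 1: z = -1.0120 + -0.4990i, |z|^2 = 1.2731
Iter 2: z = -0.2369 + 0.5110i, |z|^2 = 0.3172
Iter 3: z = -1.2170 + -0.7411i, |z|^2 = 2.0302
Iter 4: z = -0.0801 + 1.3047i, |z|^2 = 1.7087
Iter 5: z = -2.7079 + -0.7080i, |z|^2 = 7.8339
Escaped at iteration 5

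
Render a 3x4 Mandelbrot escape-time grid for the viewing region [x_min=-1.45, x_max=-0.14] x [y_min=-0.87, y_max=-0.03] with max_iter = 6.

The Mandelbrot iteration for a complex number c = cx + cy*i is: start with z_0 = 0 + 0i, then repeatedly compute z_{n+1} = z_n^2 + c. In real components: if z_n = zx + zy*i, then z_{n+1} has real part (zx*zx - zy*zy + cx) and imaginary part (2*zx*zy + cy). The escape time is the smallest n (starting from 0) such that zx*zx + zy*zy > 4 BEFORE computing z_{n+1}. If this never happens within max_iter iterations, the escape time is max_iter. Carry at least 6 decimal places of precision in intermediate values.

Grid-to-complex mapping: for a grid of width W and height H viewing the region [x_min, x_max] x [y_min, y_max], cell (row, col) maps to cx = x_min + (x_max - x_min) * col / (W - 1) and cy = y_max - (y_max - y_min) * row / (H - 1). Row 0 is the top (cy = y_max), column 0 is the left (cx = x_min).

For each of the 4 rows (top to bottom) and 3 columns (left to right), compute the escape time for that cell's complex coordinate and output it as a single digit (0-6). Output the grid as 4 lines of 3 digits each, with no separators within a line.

Answer: 666
566
356
346

Derivation:
(row=0, col=0): c = -1.4500 + -0.0300i → escape time 6
(row=0, col=1): c = -0.7950 + -0.0300i → escape time 6
(row=0, col=2): c = -0.1400 + -0.0300i → escape time 6
(row=1, col=0): c = -1.4500 + -0.3100i → escape time 5
(row=1, col=1): c = -0.7950 + -0.3100i → escape time 6
(row=1, col=2): c = -0.1400 + -0.3100i → escape time 6
(row=2, col=0): c = -1.4500 + -0.5900i → escape time 3
(row=2, col=1): c = -0.7950 + -0.5900i → escape time 5
(row=2, col=2): c = -0.1400 + -0.5900i → escape time 6
(row=3, col=0): c = -1.4500 + -0.8700i → escape time 3
(row=3, col=1): c = -0.7950 + -0.8700i → escape time 4
(row=3, col=2): c = -0.1400 + -0.8700i → escape time 6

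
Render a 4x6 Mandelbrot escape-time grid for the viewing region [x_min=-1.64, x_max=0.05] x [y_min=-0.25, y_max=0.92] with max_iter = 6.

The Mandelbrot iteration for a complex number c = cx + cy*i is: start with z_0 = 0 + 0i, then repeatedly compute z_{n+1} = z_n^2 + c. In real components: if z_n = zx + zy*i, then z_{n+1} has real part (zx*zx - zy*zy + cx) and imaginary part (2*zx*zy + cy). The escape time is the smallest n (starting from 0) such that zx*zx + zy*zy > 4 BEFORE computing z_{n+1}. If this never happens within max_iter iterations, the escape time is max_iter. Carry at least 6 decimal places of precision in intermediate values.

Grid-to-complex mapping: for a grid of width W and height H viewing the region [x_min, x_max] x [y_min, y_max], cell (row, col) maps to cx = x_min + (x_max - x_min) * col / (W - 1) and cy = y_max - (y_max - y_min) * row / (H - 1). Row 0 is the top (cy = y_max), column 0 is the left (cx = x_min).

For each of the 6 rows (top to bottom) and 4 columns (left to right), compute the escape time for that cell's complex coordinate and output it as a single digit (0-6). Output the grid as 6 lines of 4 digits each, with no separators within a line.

(row=0, col=0): c = -1.6400 + 0.9200i → escape time 2
(row=0, col=1): c = -1.0767 + 0.9200i → escape time 3
(row=0, col=2): c = -0.5133 + 0.9200i → escape time 4
(row=0, col=3): c = 0.0500 + 0.9200i → escape time 6
(row=1, col=0): c = -1.6400 + 0.6860i → escape time 3
(row=1, col=1): c = -1.0767 + 0.6860i → escape time 3
(row=1, col=2): c = -0.5133 + 0.6860i → escape time 6
(row=1, col=3): c = 0.0500 + 0.6860i → escape time 6
(row=2, col=0): c = -1.6400 + 0.4520i → escape time 3
(row=2, col=1): c = -1.0767 + 0.4520i → escape time 5
(row=2, col=2): c = -0.5133 + 0.4520i → escape time 6
(row=2, col=3): c = 0.0500 + 0.4520i → escape time 6
(row=3, col=0): c = -1.6400 + 0.2180i → escape time 4
(row=3, col=1): c = -1.0767 + 0.2180i → escape time 6
(row=3, col=2): c = -0.5133 + 0.2180i → escape time 6
(row=3, col=3): c = 0.0500 + 0.2180i → escape time 6
(row=4, col=0): c = -1.6400 + -0.0160i → escape time 6
(row=4, col=1): c = -1.0767 + -0.0160i → escape time 6
(row=4, col=2): c = -0.5133 + -0.0160i → escape time 6
(row=4, col=3): c = 0.0500 + -0.0160i → escape time 6
(row=5, col=0): c = -1.6400 + -0.2500i → escape time 4
(row=5, col=1): c = -1.0767 + -0.2500i → escape time 6
(row=5, col=2): c = -0.5133 + -0.2500i → escape time 6
(row=5, col=3): c = 0.0500 + -0.2500i → escape time 6

Answer: 2346
3366
3566
4666
6666
4666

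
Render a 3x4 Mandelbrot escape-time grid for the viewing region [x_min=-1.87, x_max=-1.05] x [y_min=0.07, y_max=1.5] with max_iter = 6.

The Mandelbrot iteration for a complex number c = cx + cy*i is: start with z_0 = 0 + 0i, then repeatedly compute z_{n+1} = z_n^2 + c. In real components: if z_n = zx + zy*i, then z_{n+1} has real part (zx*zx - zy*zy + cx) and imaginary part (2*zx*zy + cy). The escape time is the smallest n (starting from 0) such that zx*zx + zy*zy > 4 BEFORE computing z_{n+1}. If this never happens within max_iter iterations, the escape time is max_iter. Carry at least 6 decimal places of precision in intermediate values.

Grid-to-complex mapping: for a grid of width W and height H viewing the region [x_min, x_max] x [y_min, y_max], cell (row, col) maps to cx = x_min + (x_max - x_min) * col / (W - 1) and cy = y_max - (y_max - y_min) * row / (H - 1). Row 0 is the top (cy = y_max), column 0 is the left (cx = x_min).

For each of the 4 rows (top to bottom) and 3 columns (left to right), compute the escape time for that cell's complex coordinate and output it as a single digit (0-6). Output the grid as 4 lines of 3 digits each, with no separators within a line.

Answer: 112
123
235
566

Derivation:
(row=0, col=0): c = -1.8700 + 1.5000i → escape time 1
(row=0, col=1): c = -1.4600 + 1.5000i → escape time 1
(row=0, col=2): c = -1.0500 + 1.5000i → escape time 2
(row=1, col=0): c = -1.8700 + 1.0233i → escape time 1
(row=1, col=1): c = -1.4600 + 1.0233i → escape time 2
(row=1, col=2): c = -1.0500 + 1.0233i → escape time 3
(row=2, col=0): c = -1.8700 + 0.5467i → escape time 2
(row=2, col=1): c = -1.4600 + 0.5467i → escape time 3
(row=2, col=2): c = -1.0500 + 0.5467i → escape time 5
(row=3, col=0): c = -1.8700 + 0.0700i → escape time 5
(row=3, col=1): c = -1.4600 + 0.0700i → escape time 6
(row=3, col=2): c = -1.0500 + 0.0700i → escape time 6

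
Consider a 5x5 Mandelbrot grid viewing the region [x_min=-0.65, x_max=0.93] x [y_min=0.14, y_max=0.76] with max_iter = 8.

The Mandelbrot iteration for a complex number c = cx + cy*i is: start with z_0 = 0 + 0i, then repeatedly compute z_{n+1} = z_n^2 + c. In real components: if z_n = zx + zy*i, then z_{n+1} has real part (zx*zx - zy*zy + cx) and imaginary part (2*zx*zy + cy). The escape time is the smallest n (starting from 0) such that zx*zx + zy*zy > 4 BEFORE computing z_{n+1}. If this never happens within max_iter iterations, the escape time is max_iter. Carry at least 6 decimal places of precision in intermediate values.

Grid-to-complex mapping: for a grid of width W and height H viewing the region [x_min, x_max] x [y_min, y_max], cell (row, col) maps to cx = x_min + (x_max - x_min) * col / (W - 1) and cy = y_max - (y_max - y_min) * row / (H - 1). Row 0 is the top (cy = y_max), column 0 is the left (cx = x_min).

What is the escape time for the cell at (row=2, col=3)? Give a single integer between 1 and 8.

z_0 = 0 + 0i, c = 0.5350 + 0.4500i
Iter 1: z = 0.5350 + 0.4500i, |z|^2 = 0.4887
Iter 2: z = 0.6187 + 0.9315i, |z|^2 = 1.2505
Iter 3: z = 0.0501 + 1.6027i, |z|^2 = 2.5711
Iter 4: z = -2.0311 + 0.6107i, |z|^2 = 4.4982
Escaped at iteration 4

Answer: 4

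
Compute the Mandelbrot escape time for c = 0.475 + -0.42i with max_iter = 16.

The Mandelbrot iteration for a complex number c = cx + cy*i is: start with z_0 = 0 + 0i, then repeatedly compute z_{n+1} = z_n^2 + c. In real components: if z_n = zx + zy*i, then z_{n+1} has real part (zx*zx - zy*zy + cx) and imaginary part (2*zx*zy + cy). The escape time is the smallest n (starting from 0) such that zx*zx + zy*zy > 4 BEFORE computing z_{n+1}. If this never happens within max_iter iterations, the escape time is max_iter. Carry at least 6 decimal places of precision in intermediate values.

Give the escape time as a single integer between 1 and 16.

z_0 = 0 + 0i, c = 0.4750 + -0.4200i
Iter 1: z = 0.4750 + -0.4200i, |z|^2 = 0.4020
Iter 2: z = 0.5242 + -0.8190i, |z|^2 = 0.9456
Iter 3: z = 0.0791 + -1.2787i, |z|^2 = 1.6413
Iter 4: z = -1.1538 + -0.6222i, |z|^2 = 1.7183
Iter 5: z = 1.4191 + 1.0157i, |z|^2 = 3.0455
Iter 6: z = 1.4573 + 2.4627i, |z|^2 = 8.1886
Escaped at iteration 6

Answer: 6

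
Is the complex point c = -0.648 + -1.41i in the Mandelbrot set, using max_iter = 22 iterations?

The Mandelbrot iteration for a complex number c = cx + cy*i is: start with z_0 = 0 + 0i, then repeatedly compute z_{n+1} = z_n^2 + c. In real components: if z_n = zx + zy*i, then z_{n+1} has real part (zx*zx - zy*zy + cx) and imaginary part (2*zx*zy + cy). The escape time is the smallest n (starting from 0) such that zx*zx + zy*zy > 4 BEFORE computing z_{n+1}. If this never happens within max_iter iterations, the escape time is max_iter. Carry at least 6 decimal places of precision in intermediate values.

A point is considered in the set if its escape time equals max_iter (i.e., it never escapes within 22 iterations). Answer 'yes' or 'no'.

z_0 = 0 + 0i, c = -0.6480 + -1.4100i
Iter 1: z = -0.6480 + -1.4100i, |z|^2 = 2.4080
Iter 2: z = -2.2162 + 0.4174i, |z|^2 = 5.0857
Escaped at iteration 2

Answer: no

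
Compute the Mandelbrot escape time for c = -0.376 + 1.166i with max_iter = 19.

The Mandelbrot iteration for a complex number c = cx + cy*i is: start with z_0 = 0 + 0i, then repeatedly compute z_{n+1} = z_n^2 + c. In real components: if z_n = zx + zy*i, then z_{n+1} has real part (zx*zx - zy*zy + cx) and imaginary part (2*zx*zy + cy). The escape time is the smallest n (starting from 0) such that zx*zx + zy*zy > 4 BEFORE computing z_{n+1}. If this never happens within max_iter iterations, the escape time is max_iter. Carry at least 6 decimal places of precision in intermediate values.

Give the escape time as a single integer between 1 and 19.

Answer: 3

Derivation:
z_0 = 0 + 0i, c = -0.3760 + 1.1660i
Iter 1: z = -0.3760 + 1.1660i, |z|^2 = 1.5009
Iter 2: z = -1.5942 + 0.2892i, |z|^2 = 2.6250
Iter 3: z = 2.0818 + 0.2440i, |z|^2 = 4.3934
Escaped at iteration 3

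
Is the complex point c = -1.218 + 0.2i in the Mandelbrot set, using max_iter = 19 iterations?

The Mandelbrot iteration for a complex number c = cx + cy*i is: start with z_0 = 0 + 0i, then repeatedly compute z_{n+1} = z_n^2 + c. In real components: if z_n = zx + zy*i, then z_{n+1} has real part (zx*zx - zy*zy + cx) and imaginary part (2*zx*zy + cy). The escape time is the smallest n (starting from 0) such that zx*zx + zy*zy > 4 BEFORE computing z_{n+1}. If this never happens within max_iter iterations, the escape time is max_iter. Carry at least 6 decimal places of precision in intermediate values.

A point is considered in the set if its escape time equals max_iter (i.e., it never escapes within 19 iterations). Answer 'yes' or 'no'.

z_0 = 0 + 0i, c = -1.2180 + 0.2000i
Iter 1: z = -1.2180 + 0.2000i, |z|^2 = 1.5235
Iter 2: z = 0.2255 + -0.2872i, |z|^2 = 0.1333
Iter 3: z = -1.2496 + 0.0705i, |z|^2 = 1.5665
Iter 4: z = 0.3386 + 0.0239i, |z|^2 = 0.1152
Iter 5: z = -1.1039 + 0.2162i, |z|^2 = 1.2654
Iter 6: z = -0.0461 + -0.2773i, |z|^2 = 0.0790
Iter 7: z = -1.2928 + 0.2256i, |z|^2 = 1.7222
Iter 8: z = 0.4024 + -0.3832i, |z|^2 = 0.3088
Iter 9: z = -1.2029 + -0.1084i, |z|^2 = 1.4588
Iter 10: z = 0.2173 + 0.4608i, |z|^2 = 0.2595
Iter 11: z = -1.3831 + 0.4002i, |z|^2 = 2.0732
Iter 12: z = 0.5349 + -0.9071i, |z|^2 = 1.1089
Iter 13: z = -1.7547 + -0.7703i, |z|^2 = 3.6725
Iter 14: z = 1.2677 + 2.9034i, |z|^2 = 10.0367
Escaped at iteration 14

Answer: no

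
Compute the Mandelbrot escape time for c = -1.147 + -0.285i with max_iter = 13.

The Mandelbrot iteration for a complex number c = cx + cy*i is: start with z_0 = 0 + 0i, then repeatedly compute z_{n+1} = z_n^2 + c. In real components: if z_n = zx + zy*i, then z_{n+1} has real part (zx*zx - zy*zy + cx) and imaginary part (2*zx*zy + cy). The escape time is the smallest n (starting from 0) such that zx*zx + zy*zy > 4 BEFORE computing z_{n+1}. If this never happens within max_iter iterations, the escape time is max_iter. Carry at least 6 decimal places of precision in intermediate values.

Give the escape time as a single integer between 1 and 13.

z_0 = 0 + 0i, c = -1.1470 + -0.2850i
Iter 1: z = -1.1470 + -0.2850i, |z|^2 = 1.3968
Iter 2: z = 0.0874 + 0.3688i, |z|^2 = 0.1436
Iter 3: z = -1.2754 + -0.2205i, |z|^2 = 1.6752
Iter 4: z = 0.4309 + 0.2776i, |z|^2 = 0.2627
Iter 5: z = -1.0383 + -0.0458i, |z|^2 = 1.0802
Iter 6: z = -0.0709 + -0.1899i, |z|^2 = 0.0411
Iter 7: z = -1.1780 + -0.2581i, |z|^2 = 1.4544
Iter 8: z = 0.1742 + 0.3230i, |z|^2 = 0.1347
Iter 9: z = -1.2210 + -0.1725i, |z|^2 = 1.5206
Iter 10: z = 0.3140 + 0.1362i, |z|^2 = 0.1172
Iter 11: z = -1.0669 + -0.1995i, |z|^2 = 1.1781
Iter 12: z = -0.0485 + 0.1406i, |z|^2 = 0.0221

Answer: 13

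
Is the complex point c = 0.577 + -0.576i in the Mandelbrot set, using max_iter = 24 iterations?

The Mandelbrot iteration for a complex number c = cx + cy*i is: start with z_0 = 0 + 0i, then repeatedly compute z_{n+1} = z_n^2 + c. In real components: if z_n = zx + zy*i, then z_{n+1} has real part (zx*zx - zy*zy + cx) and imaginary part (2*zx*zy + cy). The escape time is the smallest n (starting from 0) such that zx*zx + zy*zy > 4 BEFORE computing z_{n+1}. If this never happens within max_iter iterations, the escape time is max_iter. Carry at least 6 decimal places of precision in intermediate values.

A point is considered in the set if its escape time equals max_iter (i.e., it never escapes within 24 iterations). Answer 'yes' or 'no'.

Answer: no

Derivation:
z_0 = 0 + 0i, c = 0.5770 + -0.5760i
Iter 1: z = 0.5770 + -0.5760i, |z|^2 = 0.6647
Iter 2: z = 0.5782 + -1.2407i, |z|^2 = 1.8736
Iter 3: z = -0.6281 + -2.0106i, |z|^2 = 4.4371
Escaped at iteration 3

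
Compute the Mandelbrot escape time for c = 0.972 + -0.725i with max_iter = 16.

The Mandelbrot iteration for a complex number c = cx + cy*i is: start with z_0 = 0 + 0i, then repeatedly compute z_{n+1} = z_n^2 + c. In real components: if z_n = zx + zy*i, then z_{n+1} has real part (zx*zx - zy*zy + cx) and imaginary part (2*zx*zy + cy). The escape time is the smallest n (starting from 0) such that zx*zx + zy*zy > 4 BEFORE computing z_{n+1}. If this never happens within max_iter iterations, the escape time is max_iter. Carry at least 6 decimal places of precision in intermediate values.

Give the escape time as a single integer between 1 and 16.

Answer: 2

Derivation:
z_0 = 0 + 0i, c = 0.9720 + -0.7250i
Iter 1: z = 0.9720 + -0.7250i, |z|^2 = 1.4704
Iter 2: z = 1.3912 + -2.1344i, |z|^2 = 6.4910
Escaped at iteration 2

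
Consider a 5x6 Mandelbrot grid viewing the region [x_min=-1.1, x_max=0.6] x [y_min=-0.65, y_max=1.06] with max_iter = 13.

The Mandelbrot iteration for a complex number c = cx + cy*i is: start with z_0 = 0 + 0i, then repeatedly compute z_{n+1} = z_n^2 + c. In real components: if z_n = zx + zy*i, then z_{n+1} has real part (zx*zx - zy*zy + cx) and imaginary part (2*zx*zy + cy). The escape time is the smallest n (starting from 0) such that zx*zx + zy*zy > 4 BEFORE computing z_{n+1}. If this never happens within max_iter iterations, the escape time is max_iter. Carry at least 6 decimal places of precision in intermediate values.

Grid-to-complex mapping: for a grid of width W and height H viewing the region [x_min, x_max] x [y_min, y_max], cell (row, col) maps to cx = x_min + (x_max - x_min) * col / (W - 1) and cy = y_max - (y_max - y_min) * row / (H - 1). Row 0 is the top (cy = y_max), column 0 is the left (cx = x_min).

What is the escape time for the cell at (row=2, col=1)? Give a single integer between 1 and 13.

Answer: 13

Derivation:
z_0 = 0 + 0i, c = -0.6750 + 0.3760i
Iter 1: z = -0.6750 + 0.3760i, |z|^2 = 0.5970
Iter 2: z = -0.3608 + -0.1316i, |z|^2 = 0.1475
Iter 3: z = -0.5622 + 0.4709i, |z|^2 = 0.5378
Iter 4: z = -0.5808 + -0.1535i, |z|^2 = 0.3608
Iter 5: z = -0.3613 + 0.5543i, |z|^2 = 0.4378
Iter 6: z = -0.8517 + -0.0245i, |z|^2 = 0.7260
Iter 7: z = 0.0498 + 0.4178i, |z|^2 = 0.1770
Iter 8: z = -0.8471 + 0.4176i, |z|^2 = 0.8920
Iter 9: z = -0.1319 + -0.3315i, |z|^2 = 0.1273
Iter 10: z = -0.7675 + 0.4635i, |z|^2 = 0.8039
Iter 11: z = -0.3007 + -0.3354i, |z|^2 = 0.2029
Iter 12: z = -0.6971 + 0.5777i, |z|^2 = 0.8197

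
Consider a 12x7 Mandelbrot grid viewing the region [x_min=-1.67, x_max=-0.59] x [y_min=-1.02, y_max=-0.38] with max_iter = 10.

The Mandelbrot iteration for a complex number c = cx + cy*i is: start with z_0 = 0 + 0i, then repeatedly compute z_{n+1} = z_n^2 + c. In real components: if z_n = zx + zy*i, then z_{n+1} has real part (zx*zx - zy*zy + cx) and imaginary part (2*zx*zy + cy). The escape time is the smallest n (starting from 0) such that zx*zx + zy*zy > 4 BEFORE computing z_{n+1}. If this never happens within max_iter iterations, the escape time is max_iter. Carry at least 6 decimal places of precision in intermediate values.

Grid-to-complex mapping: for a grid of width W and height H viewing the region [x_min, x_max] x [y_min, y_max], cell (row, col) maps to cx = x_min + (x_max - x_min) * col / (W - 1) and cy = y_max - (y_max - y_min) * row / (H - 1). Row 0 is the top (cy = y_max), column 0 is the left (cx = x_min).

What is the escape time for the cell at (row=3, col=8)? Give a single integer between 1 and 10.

Answer: 4

Derivation:
z_0 = 0 + 0i, c = -0.8845 + -0.7000i
Iter 1: z = -0.8845 + -0.7000i, |z|^2 = 1.2724
Iter 2: z = -0.5921 + 0.5384i, |z|^2 = 0.6404
Iter 3: z = -0.8238 + -1.3376i, |z|^2 = 2.4677
Iter 4: z = -1.9950 + 1.5037i, |z|^2 = 6.2411
Escaped at iteration 4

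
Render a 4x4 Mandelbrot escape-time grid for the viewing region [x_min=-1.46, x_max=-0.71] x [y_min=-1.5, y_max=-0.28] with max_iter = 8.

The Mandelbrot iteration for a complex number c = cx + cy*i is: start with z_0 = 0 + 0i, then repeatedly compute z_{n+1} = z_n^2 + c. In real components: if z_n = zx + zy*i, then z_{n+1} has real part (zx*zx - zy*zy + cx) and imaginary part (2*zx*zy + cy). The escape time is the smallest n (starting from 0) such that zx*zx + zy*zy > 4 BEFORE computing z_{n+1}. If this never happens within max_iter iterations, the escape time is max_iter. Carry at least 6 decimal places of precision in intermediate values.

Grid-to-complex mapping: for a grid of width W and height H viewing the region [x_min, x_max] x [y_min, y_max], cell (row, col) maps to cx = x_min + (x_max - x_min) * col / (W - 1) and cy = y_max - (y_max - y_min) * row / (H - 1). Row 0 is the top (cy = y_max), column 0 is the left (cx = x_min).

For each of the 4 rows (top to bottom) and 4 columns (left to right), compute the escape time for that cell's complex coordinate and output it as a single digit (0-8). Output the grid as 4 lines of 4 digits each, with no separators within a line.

(row=0, col=0): c = -1.4600 + -0.2800i → escape time 5
(row=0, col=1): c = -1.2100 + -0.2800i → escape time 8
(row=0, col=2): c = -0.9600 + -0.2800i → escape time 8
(row=0, col=3): c = -0.7100 + -0.2800i → escape time 8
(row=1, col=0): c = -1.4600 + -0.6867i → escape time 3
(row=1, col=1): c = -1.2100 + -0.6867i → escape time 3
(row=1, col=2): c = -0.9600 + -0.6867i → escape time 4
(row=1, col=3): c = -0.7100 + -0.6867i → escape time 5
(row=2, col=0): c = -1.4600 + -1.0933i → escape time 2
(row=2, col=1): c = -1.2100 + -1.0933i → escape time 3
(row=2, col=2): c = -0.9600 + -1.0933i → escape time 3
(row=2, col=3): c = -0.7100 + -1.0933i → escape time 3
(row=3, col=0): c = -1.4600 + -1.5000i → escape time 1
(row=3, col=1): c = -1.2100 + -1.5000i → escape time 2
(row=3, col=2): c = -0.9600 + -1.5000i → escape time 2
(row=3, col=3): c = -0.7100 + -1.5000i → escape time 2

Answer: 5888
3345
2333
1222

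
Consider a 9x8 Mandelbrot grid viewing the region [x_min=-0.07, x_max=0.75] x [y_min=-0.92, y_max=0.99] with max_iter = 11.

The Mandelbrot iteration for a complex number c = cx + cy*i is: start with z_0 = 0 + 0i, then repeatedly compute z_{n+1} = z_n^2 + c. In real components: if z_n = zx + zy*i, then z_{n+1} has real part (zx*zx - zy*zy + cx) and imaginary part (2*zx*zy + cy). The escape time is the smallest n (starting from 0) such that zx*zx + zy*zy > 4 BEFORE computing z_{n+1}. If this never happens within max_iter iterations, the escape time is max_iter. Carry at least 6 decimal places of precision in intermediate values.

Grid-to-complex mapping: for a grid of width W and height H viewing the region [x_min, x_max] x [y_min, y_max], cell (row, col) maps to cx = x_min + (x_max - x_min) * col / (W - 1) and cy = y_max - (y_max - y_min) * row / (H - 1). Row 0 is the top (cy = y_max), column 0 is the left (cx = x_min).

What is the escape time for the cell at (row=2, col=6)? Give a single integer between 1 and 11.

Answer: 4

Derivation:
z_0 = 0 + 0i, c = 0.5450 + 0.4443i
Iter 1: z = 0.5450 + 0.4443i, |z|^2 = 0.4944
Iter 2: z = 0.6446 + 0.9286i, |z|^2 = 1.2778
Iter 3: z = 0.0983 + 1.6414i, |z|^2 = 2.7040
Iter 4: z = -2.1397 + 0.7671i, |z|^2 = 5.1667
Escaped at iteration 4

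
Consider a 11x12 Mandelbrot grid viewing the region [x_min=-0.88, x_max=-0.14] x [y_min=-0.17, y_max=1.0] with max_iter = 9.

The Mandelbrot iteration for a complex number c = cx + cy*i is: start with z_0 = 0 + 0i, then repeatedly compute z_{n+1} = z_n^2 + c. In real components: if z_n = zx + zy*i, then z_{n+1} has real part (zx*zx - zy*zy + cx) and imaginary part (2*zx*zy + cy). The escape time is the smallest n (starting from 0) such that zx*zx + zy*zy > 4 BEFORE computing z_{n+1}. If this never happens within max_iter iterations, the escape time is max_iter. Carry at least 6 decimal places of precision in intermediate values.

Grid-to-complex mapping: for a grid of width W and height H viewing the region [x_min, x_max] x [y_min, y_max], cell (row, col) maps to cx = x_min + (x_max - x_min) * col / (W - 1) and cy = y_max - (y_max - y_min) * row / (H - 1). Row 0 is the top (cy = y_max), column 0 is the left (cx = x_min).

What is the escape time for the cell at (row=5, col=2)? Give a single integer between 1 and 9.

z_0 = 0 + 0i, c = -0.7320 + 0.4682i
Iter 1: z = -0.7320 + 0.4682i, |z|^2 = 0.7550
Iter 2: z = -0.4154 + -0.2172i, |z|^2 = 0.2197
Iter 3: z = -0.6067 + 0.6486i, |z|^2 = 0.7888
Iter 4: z = -0.7847 + -0.3188i, |z|^2 = 0.7174
Iter 5: z = -0.2179 + 0.9686i, |z|^2 = 0.9856
Iter 6: z = -1.6227 + 0.0461i, |z|^2 = 2.6351
Iter 7: z = 1.8989 + 0.3186i, |z|^2 = 3.7072
Iter 8: z = 2.7722 + 1.6780i, |z|^2 = 10.5009
Escaped at iteration 8

Answer: 8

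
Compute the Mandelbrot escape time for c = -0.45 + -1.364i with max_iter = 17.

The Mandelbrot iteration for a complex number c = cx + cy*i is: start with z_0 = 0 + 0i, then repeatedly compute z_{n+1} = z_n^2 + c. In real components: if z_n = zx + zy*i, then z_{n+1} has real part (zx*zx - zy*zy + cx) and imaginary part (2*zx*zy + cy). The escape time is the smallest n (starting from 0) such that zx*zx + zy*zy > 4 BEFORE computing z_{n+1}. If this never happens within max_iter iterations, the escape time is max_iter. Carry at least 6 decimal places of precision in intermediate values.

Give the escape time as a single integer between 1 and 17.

Answer: 2

Derivation:
z_0 = 0 + 0i, c = -0.4500 + -1.3640i
Iter 1: z = -0.4500 + -1.3640i, |z|^2 = 2.0630
Iter 2: z = -2.1080 + -0.1364i, |z|^2 = 4.4623
Escaped at iteration 2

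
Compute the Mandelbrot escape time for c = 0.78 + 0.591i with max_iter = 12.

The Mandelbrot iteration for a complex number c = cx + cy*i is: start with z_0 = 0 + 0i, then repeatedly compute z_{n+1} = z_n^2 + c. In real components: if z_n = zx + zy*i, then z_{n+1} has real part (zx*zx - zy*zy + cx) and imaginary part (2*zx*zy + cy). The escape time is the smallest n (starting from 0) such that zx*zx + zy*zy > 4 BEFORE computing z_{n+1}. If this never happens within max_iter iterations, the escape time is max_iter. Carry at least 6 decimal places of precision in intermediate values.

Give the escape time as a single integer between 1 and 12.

z_0 = 0 + 0i, c = 0.7800 + 0.5910i
Iter 1: z = 0.7800 + 0.5910i, |z|^2 = 0.9577
Iter 2: z = 1.0391 + 1.5130i, |z|^2 = 3.3688
Iter 3: z = -0.4293 + 3.7353i, |z|^2 = 14.1367
Escaped at iteration 3

Answer: 3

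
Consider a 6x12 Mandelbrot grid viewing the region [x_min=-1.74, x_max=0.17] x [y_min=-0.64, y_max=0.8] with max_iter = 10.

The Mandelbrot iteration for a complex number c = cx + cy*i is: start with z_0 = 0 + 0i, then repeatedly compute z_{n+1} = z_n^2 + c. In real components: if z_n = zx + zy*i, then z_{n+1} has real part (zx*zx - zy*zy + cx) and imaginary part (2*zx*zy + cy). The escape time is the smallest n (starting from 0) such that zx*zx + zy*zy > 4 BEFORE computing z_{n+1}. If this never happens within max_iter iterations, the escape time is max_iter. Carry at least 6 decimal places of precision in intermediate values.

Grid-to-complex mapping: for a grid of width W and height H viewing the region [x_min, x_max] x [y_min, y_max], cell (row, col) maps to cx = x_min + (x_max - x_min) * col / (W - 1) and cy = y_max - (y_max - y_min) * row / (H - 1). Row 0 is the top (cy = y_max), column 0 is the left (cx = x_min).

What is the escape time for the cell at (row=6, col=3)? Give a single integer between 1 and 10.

z_0 = 0 + 0i, c = -0.5940 + 0.0145i
Iter 1: z = -0.5940 + 0.0145i, |z|^2 = 0.3530
Iter 2: z = -0.2414 + -0.0027i, |z|^2 = 0.0583
Iter 3: z = -0.5357 + 0.0159i, |z|^2 = 0.2873
Iter 4: z = -0.3072 + -0.0025i, |z|^2 = 0.0944
Iter 5: z = -0.4996 + 0.0161i, |z|^2 = 0.2499
Iter 6: z = -0.3446 + -0.0015i, |z|^2 = 0.1188
Iter 7: z = -0.4752 + 0.0156i, |z|^2 = 0.2261
Iter 8: z = -0.3684 + -0.0003i, |z|^2 = 0.1357
Iter 9: z = -0.4583 + 0.0147i, |z|^2 = 0.2102

Answer: 10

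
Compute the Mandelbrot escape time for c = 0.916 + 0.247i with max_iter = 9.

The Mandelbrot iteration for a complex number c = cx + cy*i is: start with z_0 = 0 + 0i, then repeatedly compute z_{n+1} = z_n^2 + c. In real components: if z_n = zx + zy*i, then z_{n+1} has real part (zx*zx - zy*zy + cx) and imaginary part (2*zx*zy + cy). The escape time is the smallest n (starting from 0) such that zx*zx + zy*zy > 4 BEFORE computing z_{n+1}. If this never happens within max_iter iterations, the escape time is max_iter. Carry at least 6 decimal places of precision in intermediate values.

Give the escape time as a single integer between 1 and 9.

z_0 = 0 + 0i, c = 0.9160 + 0.2470i
Iter 1: z = 0.9160 + 0.2470i, |z|^2 = 0.9001
Iter 2: z = 1.6940 + 0.6995i, |z|^2 = 3.3591
Iter 3: z = 3.2965 + 2.6170i, |z|^2 = 17.7155
Escaped at iteration 3

Answer: 3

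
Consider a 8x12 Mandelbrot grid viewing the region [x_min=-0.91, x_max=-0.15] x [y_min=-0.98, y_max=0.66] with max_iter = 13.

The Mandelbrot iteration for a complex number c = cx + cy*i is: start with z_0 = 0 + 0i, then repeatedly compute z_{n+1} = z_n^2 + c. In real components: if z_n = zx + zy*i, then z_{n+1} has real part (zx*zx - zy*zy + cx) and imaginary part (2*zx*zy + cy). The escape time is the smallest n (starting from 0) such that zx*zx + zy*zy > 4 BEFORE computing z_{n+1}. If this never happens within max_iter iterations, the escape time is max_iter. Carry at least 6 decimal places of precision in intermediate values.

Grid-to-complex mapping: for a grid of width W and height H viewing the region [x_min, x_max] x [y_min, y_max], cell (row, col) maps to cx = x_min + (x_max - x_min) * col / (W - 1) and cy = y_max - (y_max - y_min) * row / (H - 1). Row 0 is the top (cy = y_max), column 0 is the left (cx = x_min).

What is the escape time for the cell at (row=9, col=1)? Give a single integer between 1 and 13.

z_0 = 0 + 0i, c = -0.8014 + -0.6818i
Iter 1: z = -0.8014 + -0.6818i, |z|^2 = 1.1072
Iter 2: z = -0.6240 + 0.4110i, |z|^2 = 0.5584
Iter 3: z = -0.5810 + -1.1948i, |z|^2 = 1.7651
Iter 4: z = -1.8915 + 0.7065i, |z|^2 = 4.0768
Escaped at iteration 4

Answer: 4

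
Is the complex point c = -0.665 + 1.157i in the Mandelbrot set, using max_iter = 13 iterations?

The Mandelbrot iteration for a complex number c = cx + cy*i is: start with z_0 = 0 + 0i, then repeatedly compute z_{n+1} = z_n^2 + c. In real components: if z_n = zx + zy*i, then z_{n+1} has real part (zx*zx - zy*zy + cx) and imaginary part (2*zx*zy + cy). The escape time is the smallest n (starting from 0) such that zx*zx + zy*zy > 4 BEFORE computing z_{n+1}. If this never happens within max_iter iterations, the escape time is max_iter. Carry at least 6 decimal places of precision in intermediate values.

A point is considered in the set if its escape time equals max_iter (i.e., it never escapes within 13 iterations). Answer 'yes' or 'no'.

z_0 = 0 + 0i, c = -0.6650 + 1.1570i
Iter 1: z = -0.6650 + 1.1570i, |z|^2 = 1.7809
Iter 2: z = -1.5614 + -0.3818i, |z|^2 = 2.5838
Iter 3: z = 1.6273 + 2.3493i, |z|^2 = 8.1674
Escaped at iteration 3

Answer: no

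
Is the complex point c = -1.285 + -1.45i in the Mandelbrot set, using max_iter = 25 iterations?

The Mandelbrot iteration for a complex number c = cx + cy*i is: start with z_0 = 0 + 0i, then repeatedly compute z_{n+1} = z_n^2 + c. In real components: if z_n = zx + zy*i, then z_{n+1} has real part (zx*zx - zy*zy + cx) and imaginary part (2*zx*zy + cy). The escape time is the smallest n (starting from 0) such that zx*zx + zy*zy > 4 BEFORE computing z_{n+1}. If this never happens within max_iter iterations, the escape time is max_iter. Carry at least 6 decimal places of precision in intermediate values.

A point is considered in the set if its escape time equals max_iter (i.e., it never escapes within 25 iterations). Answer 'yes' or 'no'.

Answer: no

Derivation:
z_0 = 0 + 0i, c = -1.2850 + -1.4500i
Iter 1: z = -1.2850 + -1.4500i, |z|^2 = 3.7537
Iter 2: z = -1.7363 + 2.2765i, |z|^2 = 8.1971
Escaped at iteration 2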